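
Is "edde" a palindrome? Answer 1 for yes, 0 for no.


Input: edde
Reversed: edde
  Compare pos 0 ('e') with pos 3 ('e'): match
  Compare pos 1 ('d') with pos 2 ('d'): match
Result: palindrome

1


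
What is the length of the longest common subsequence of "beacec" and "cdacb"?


LCS of "beacec" and "cdacb"
DP table:
           c    d    a    c    b
      0    0    0    0    0    0
  b   0    0    0    0    0    1
  e   0    0    0    0    0    1
  a   0    0    0    1    1    1
  c   0    1    1    1    2    2
  e   0    1    1    1    2    2
  c   0    1    1    1    2    2
LCS length = dp[6][5] = 2

2


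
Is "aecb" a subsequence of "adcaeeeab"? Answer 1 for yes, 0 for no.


Check if "aecb" is a subsequence of "adcaeeeab"
Greedy scan:
  Position 0 ('a'): matches sub[0] = 'a'
  Position 1 ('d'): no match needed
  Position 2 ('c'): no match needed
  Position 3 ('a'): no match needed
  Position 4 ('e'): matches sub[1] = 'e'
  Position 5 ('e'): no match needed
  Position 6 ('e'): no match needed
  Position 7 ('a'): no match needed
  Position 8 ('b'): no match needed
Only matched 2/4 characters => not a subsequence

0


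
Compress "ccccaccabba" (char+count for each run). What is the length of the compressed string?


Input: ccccaccabba
Runs:
  'c' x 4 => "c4"
  'a' x 1 => "a1"
  'c' x 2 => "c2"
  'a' x 1 => "a1"
  'b' x 2 => "b2"
  'a' x 1 => "a1"
Compressed: "c4a1c2a1b2a1"
Compressed length: 12

12


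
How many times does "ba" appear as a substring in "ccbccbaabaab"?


Searching for "ba" in "ccbccbaabaab"
Scanning each position:
  Position 0: "cc" => no
  Position 1: "cb" => no
  Position 2: "bc" => no
  Position 3: "cc" => no
  Position 4: "cb" => no
  Position 5: "ba" => MATCH
  Position 6: "aa" => no
  Position 7: "ab" => no
  Position 8: "ba" => MATCH
  Position 9: "aa" => no
  Position 10: "ab" => no
Total occurrences: 2

2


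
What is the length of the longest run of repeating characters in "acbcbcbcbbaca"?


Input: "acbcbcbcbbaca"
Scanning for longest run:
  Position 1 ('c'): new char, reset run to 1
  Position 2 ('b'): new char, reset run to 1
  Position 3 ('c'): new char, reset run to 1
  Position 4 ('b'): new char, reset run to 1
  Position 5 ('c'): new char, reset run to 1
  Position 6 ('b'): new char, reset run to 1
  Position 7 ('c'): new char, reset run to 1
  Position 8 ('b'): new char, reset run to 1
  Position 9 ('b'): continues run of 'b', length=2
  Position 10 ('a'): new char, reset run to 1
  Position 11 ('c'): new char, reset run to 1
  Position 12 ('a'): new char, reset run to 1
Longest run: 'b' with length 2

2


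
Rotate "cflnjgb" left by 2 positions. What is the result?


Input: "cflnjgb", rotate left by 2
First 2 characters: "cf"
Remaining characters: "lnjgb"
Concatenate remaining + first: "lnjgb" + "cf" = "lnjgbcf"

lnjgbcf


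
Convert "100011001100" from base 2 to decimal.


Input: "100011001100" in base 2
Positional expansion:
  Digit '1' (value 1) x 2^11 = 2048
  Digit '0' (value 0) x 2^10 = 0
  Digit '0' (value 0) x 2^9 = 0
  Digit '0' (value 0) x 2^8 = 0
  Digit '1' (value 1) x 2^7 = 128
  Digit '1' (value 1) x 2^6 = 64
  Digit '0' (value 0) x 2^5 = 0
  Digit '0' (value 0) x 2^4 = 0
  Digit '1' (value 1) x 2^3 = 8
  Digit '1' (value 1) x 2^2 = 4
  Digit '0' (value 0) x 2^1 = 0
  Digit '0' (value 0) x 2^0 = 0
Sum = 2252

2252


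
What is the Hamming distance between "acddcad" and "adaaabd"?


Comparing "acddcad" and "adaaabd" position by position:
  Position 0: 'a' vs 'a' => same
  Position 1: 'c' vs 'd' => differ
  Position 2: 'd' vs 'a' => differ
  Position 3: 'd' vs 'a' => differ
  Position 4: 'c' vs 'a' => differ
  Position 5: 'a' vs 'b' => differ
  Position 6: 'd' vs 'd' => same
Total differences (Hamming distance): 5

5


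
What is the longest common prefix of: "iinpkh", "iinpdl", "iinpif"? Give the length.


Words: iinpkh, iinpdl, iinpif
  Position 0: all 'i' => match
  Position 1: all 'i' => match
  Position 2: all 'n' => match
  Position 3: all 'p' => match
  Position 4: ('k', 'd', 'i') => mismatch, stop
LCP = "iinp" (length 4)

4


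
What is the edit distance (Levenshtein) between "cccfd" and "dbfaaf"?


Computing edit distance: "cccfd" -> "dbfaaf"
DP table:
           d    b    f    a    a    f
      0    1    2    3    4    5    6
  c   1    1    2    3    4    5    6
  c   2    2    2    3    4    5    6
  c   3    3    3    3    4    5    6
  f   4    4    4    3    4    5    5
  d   5    4    5    4    4    5    6
Edit distance = dp[5][6] = 6

6


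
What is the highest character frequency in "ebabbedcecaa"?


Input: ebabbedcecaa
Character counts:
  'a': 3
  'b': 3
  'c': 2
  'd': 1
  'e': 3
Maximum frequency: 3

3


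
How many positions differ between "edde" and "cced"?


Comparing "edde" and "cced" position by position:
  Position 0: 'e' vs 'c' => DIFFER
  Position 1: 'd' vs 'c' => DIFFER
  Position 2: 'd' vs 'e' => DIFFER
  Position 3: 'e' vs 'd' => DIFFER
Positions that differ: 4

4


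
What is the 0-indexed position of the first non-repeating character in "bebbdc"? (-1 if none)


Input: bebbdc
Character frequencies:
  'b': 3
  'c': 1
  'd': 1
  'e': 1
Scanning left to right for freq == 1:
  Position 0 ('b'): freq=3, skip
  Position 1 ('e'): unique! => answer = 1

1


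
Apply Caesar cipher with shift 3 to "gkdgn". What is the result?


Caesar cipher: shift "gkdgn" by 3
  'g' (pos 6) + 3 = pos 9 = 'j'
  'k' (pos 10) + 3 = pos 13 = 'n'
  'd' (pos 3) + 3 = pos 6 = 'g'
  'g' (pos 6) + 3 = pos 9 = 'j'
  'n' (pos 13) + 3 = pos 16 = 'q'
Result: jngjq

jngjq


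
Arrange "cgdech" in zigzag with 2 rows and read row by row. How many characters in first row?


Zigzag "cgdech" into 2 rows:
Placing characters:
  'c' => row 0
  'g' => row 1
  'd' => row 0
  'e' => row 1
  'c' => row 0
  'h' => row 1
Rows:
  Row 0: "cdc"
  Row 1: "geh"
First row length: 3

3


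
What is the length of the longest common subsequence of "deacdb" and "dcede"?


LCS of "deacdb" and "dcede"
DP table:
           d    c    e    d    e
      0    0    0    0    0    0
  d   0    1    1    1    1    1
  e   0    1    1    2    2    2
  a   0    1    1    2    2    2
  c   0    1    2    2    2    2
  d   0    1    2    2    3    3
  b   0    1    2    2    3    3
LCS length = dp[6][5] = 3

3


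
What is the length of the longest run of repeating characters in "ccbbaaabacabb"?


Input: "ccbbaaabacabb"
Scanning for longest run:
  Position 1 ('c'): continues run of 'c', length=2
  Position 2 ('b'): new char, reset run to 1
  Position 3 ('b'): continues run of 'b', length=2
  Position 4 ('a'): new char, reset run to 1
  Position 5 ('a'): continues run of 'a', length=2
  Position 6 ('a'): continues run of 'a', length=3
  Position 7 ('b'): new char, reset run to 1
  Position 8 ('a'): new char, reset run to 1
  Position 9 ('c'): new char, reset run to 1
  Position 10 ('a'): new char, reset run to 1
  Position 11 ('b'): new char, reset run to 1
  Position 12 ('b'): continues run of 'b', length=2
Longest run: 'a' with length 3

3


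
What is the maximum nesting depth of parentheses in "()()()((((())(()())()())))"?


Input: "()()()((((())(()())()())))"
Tracking depth:
  Position 0 '(': depth becomes 1
  Position 1 ')': depth becomes 0
  Position 2 '(': depth becomes 1
  Position 3 ')': depth becomes 0
  Position 4 '(': depth becomes 1
  Position 5 ')': depth becomes 0
  Position 6 '(': depth becomes 1
  Position 7 '(': depth becomes 2
  Position 8 '(': depth becomes 3
  Position 9 '(': depth becomes 4
  Position 10 '(': depth becomes 5
  Position 11 ')': depth becomes 4
  Position 12 ')': depth becomes 3
  Position 13 '(': depth becomes 4
  Position 14 '(': depth becomes 5
  Position 15 ')': depth becomes 4
  Position 16 '(': depth becomes 5
  Position 17 ')': depth becomes 4
  Position 18 ')': depth becomes 3
  Position 19 '(': depth becomes 4
  Position 20 ')': depth becomes 3
  Position 21 '(': depth becomes 4
  Position 22 ')': depth becomes 3
  Position 23 ')': depth becomes 2
  Position 24 ')': depth becomes 1
  Position 25 ')': depth becomes 0
Maximum depth reached: 5

5


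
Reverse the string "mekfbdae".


Input: mekfbdae
Reading characters right to left:
  Position 7: 'e'
  Position 6: 'a'
  Position 5: 'd'
  Position 4: 'b'
  Position 3: 'f'
  Position 2: 'k'
  Position 1: 'e'
  Position 0: 'm'
Reversed: eadbfkem

eadbfkem


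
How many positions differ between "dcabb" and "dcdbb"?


Comparing "dcabb" and "dcdbb" position by position:
  Position 0: 'd' vs 'd' => same
  Position 1: 'c' vs 'c' => same
  Position 2: 'a' vs 'd' => DIFFER
  Position 3: 'b' vs 'b' => same
  Position 4: 'b' vs 'b' => same
Positions that differ: 1

1


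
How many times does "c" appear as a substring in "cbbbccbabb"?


Searching for "c" in "cbbbccbabb"
Scanning each position:
  Position 0: "c" => MATCH
  Position 1: "b" => no
  Position 2: "b" => no
  Position 3: "b" => no
  Position 4: "c" => MATCH
  Position 5: "c" => MATCH
  Position 6: "b" => no
  Position 7: "a" => no
  Position 8: "b" => no
  Position 9: "b" => no
Total occurrences: 3

3


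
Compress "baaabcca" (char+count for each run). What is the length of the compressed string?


Input: baaabcca
Runs:
  'b' x 1 => "b1"
  'a' x 3 => "a3"
  'b' x 1 => "b1"
  'c' x 2 => "c2"
  'a' x 1 => "a1"
Compressed: "b1a3b1c2a1"
Compressed length: 10

10


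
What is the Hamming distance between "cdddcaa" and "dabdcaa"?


Comparing "cdddcaa" and "dabdcaa" position by position:
  Position 0: 'c' vs 'd' => differ
  Position 1: 'd' vs 'a' => differ
  Position 2: 'd' vs 'b' => differ
  Position 3: 'd' vs 'd' => same
  Position 4: 'c' vs 'c' => same
  Position 5: 'a' vs 'a' => same
  Position 6: 'a' vs 'a' => same
Total differences (Hamming distance): 3

3


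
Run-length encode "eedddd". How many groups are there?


Input: eedddd
Scanning for consecutive runs:
  Group 1: 'e' x 2 (positions 0-1)
  Group 2: 'd' x 4 (positions 2-5)
Total groups: 2

2


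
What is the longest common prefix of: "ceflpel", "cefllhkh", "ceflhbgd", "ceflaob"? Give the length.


Words: ceflpel, cefllhkh, ceflhbgd, ceflaob
  Position 0: all 'c' => match
  Position 1: all 'e' => match
  Position 2: all 'f' => match
  Position 3: all 'l' => match
  Position 4: ('p', 'l', 'h', 'a') => mismatch, stop
LCP = "cefl" (length 4)

4


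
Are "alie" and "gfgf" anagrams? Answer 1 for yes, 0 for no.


Strings: "alie", "gfgf"
Sorted first:  aeil
Sorted second: ffgg
Differ at position 0: 'a' vs 'f' => not anagrams

0


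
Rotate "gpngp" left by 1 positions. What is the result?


Input: "gpngp", rotate left by 1
First 1 characters: "g"
Remaining characters: "pngp"
Concatenate remaining + first: "pngp" + "g" = "pngpg"

pngpg


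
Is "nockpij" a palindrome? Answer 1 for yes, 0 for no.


Input: nockpij
Reversed: jipkcon
  Compare pos 0 ('n') with pos 6 ('j'): MISMATCH
  Compare pos 1 ('o') with pos 5 ('i'): MISMATCH
  Compare pos 2 ('c') with pos 4 ('p'): MISMATCH
Result: not a palindrome

0


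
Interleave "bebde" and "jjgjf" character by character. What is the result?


Interleaving "bebde" and "jjgjf":
  Position 0: 'b' from first, 'j' from second => "bj"
  Position 1: 'e' from first, 'j' from second => "ej"
  Position 2: 'b' from first, 'g' from second => "bg"
  Position 3: 'd' from first, 'j' from second => "dj"
  Position 4: 'e' from first, 'f' from second => "ef"
Result: bjejbgdjef

bjejbgdjef


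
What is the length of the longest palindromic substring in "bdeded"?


Input: "bdeded"
Checking substrings for palindromes:
  [1:6] "deded" (len 5) => palindrome
  [1:4] "ded" (len 3) => palindrome
  [2:5] "ede" (len 3) => palindrome
  [3:6] "ded" (len 3) => palindrome
Longest palindromic substring: "deded" with length 5

5


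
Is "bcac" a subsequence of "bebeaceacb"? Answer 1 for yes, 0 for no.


Check if "bcac" is a subsequence of "bebeaceacb"
Greedy scan:
  Position 0 ('b'): matches sub[0] = 'b'
  Position 1 ('e'): no match needed
  Position 2 ('b'): no match needed
  Position 3 ('e'): no match needed
  Position 4 ('a'): no match needed
  Position 5 ('c'): matches sub[1] = 'c'
  Position 6 ('e'): no match needed
  Position 7 ('a'): matches sub[2] = 'a'
  Position 8 ('c'): matches sub[3] = 'c'
  Position 9 ('b'): no match needed
All 4 characters matched => is a subsequence

1


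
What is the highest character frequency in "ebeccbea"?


Input: ebeccbea
Character counts:
  'a': 1
  'b': 2
  'c': 2
  'e': 3
Maximum frequency: 3

3


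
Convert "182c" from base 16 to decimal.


Input: "182c" in base 16
Positional expansion:
  Digit '1' (value 1) x 16^3 = 4096
  Digit '8' (value 8) x 16^2 = 2048
  Digit '2' (value 2) x 16^1 = 32
  Digit 'c' (value 12) x 16^0 = 12
Sum = 6188

6188


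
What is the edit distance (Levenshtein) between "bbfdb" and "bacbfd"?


Computing edit distance: "bbfdb" -> "bacbfd"
DP table:
           b    a    c    b    f    d
      0    1    2    3    4    5    6
  b   1    0    1    2    3    4    5
  b   2    1    1    2    2    3    4
  f   3    2    2    2    3    2    3
  d   4    3    3    3    3    3    2
  b   5    4    4    4    3    4    3
Edit distance = dp[5][6] = 3

3


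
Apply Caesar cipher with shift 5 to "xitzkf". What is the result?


Caesar cipher: shift "xitzkf" by 5
  'x' (pos 23) + 5 = pos 2 = 'c'
  'i' (pos 8) + 5 = pos 13 = 'n'
  't' (pos 19) + 5 = pos 24 = 'y'
  'z' (pos 25) + 5 = pos 4 = 'e'
  'k' (pos 10) + 5 = pos 15 = 'p'
  'f' (pos 5) + 5 = pos 10 = 'k'
Result: cnyepk

cnyepk


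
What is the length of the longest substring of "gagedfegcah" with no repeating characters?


Input: "gagedfegcah"
Sliding window (track last position of each char):
  Position 0 ('g'): window [0,0] length 1 -- new best
  Position 1 ('a'): window [0,1] length 2 -- new best
  Position 2 ('g'): repeat (last at 0), move window start to 1
  Position 2 ('g'): window [1,2] length 2
  Position 3 ('e'): window [1,3] length 3 -- new best
  Position 4 ('d'): window [1,4] length 4 -- new best
  Position 5 ('f'): window [1,5] length 5 -- new best
  Position 6 ('e'): repeat (last at 3), move window start to 4
  Position 6 ('e'): window [4,6] length 3
  Position 7 ('g'): window [4,7] length 4
  Position 8 ('c'): window [4,8] length 5
  Position 9 ('a'): window [4,9] length 6 -- new best
  Position 10 ('h'): window [4,10] length 7 -- new best
Longest substring with no repeats: "dfegcah" with length 7

7


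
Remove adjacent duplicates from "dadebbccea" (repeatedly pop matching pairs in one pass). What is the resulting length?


Input: dadebbccea
Stack-based adjacent duplicate removal:
  Read 'd': push. Stack: d
  Read 'a': push. Stack: da
  Read 'd': push. Stack: dad
  Read 'e': push. Stack: dade
  Read 'b': push. Stack: dadeb
  Read 'b': matches stack top 'b' => pop. Stack: dade
  Read 'c': push. Stack: dadec
  Read 'c': matches stack top 'c' => pop. Stack: dade
  Read 'e': matches stack top 'e' => pop. Stack: dad
  Read 'a': push. Stack: dada
Final stack: "dada" (length 4)

4


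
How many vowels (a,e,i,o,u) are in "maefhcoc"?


Input: maefhcoc
Checking each character:
  'm' at position 0: consonant
  'a' at position 1: vowel (running total: 1)
  'e' at position 2: vowel (running total: 2)
  'f' at position 3: consonant
  'h' at position 4: consonant
  'c' at position 5: consonant
  'o' at position 6: vowel (running total: 3)
  'c' at position 7: consonant
Total vowels: 3

3


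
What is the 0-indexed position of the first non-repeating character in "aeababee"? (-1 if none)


Input: aeababee
Character frequencies:
  'a': 3
  'b': 2
  'e': 3
Scanning left to right for freq == 1:
  Position 0 ('a'): freq=3, skip
  Position 1 ('e'): freq=3, skip
  Position 2 ('a'): freq=3, skip
  Position 3 ('b'): freq=2, skip
  Position 4 ('a'): freq=3, skip
  Position 5 ('b'): freq=2, skip
  Position 6 ('e'): freq=3, skip
  Position 7 ('e'): freq=3, skip
  No unique character found => answer = -1

-1


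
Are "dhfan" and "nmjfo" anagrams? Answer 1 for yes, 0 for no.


Strings: "dhfan", "nmjfo"
Sorted first:  adfhn
Sorted second: fjmno
Differ at position 0: 'a' vs 'f' => not anagrams

0


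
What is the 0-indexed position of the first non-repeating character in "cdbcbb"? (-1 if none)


Input: cdbcbb
Character frequencies:
  'b': 3
  'c': 2
  'd': 1
Scanning left to right for freq == 1:
  Position 0 ('c'): freq=2, skip
  Position 1 ('d'): unique! => answer = 1

1


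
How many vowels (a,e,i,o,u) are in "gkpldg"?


Input: gkpldg
Checking each character:
  'g' at position 0: consonant
  'k' at position 1: consonant
  'p' at position 2: consonant
  'l' at position 3: consonant
  'd' at position 4: consonant
  'g' at position 5: consonant
Total vowels: 0

0


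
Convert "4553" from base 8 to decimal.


Input: "4553" in base 8
Positional expansion:
  Digit '4' (value 4) x 8^3 = 2048
  Digit '5' (value 5) x 8^2 = 320
  Digit '5' (value 5) x 8^1 = 40
  Digit '3' (value 3) x 8^0 = 3
Sum = 2411

2411


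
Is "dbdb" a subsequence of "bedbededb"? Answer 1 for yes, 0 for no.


Check if "dbdb" is a subsequence of "bedbededb"
Greedy scan:
  Position 0 ('b'): no match needed
  Position 1 ('e'): no match needed
  Position 2 ('d'): matches sub[0] = 'd'
  Position 3 ('b'): matches sub[1] = 'b'
  Position 4 ('e'): no match needed
  Position 5 ('d'): matches sub[2] = 'd'
  Position 6 ('e'): no match needed
  Position 7 ('d'): no match needed
  Position 8 ('b'): matches sub[3] = 'b'
All 4 characters matched => is a subsequence

1


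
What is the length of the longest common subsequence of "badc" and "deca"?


LCS of "badc" and "deca"
DP table:
           d    e    c    a
      0    0    0    0    0
  b   0    0    0    0    0
  a   0    0    0    0    1
  d   0    1    1    1    1
  c   0    1    1    2    2
LCS length = dp[4][4] = 2

2


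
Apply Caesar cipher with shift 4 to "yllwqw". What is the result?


Caesar cipher: shift "yllwqw" by 4
  'y' (pos 24) + 4 = pos 2 = 'c'
  'l' (pos 11) + 4 = pos 15 = 'p'
  'l' (pos 11) + 4 = pos 15 = 'p'
  'w' (pos 22) + 4 = pos 0 = 'a'
  'q' (pos 16) + 4 = pos 20 = 'u'
  'w' (pos 22) + 4 = pos 0 = 'a'
Result: cppaua

cppaua


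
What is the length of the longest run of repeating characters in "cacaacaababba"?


Input: "cacaacaababba"
Scanning for longest run:
  Position 1 ('a'): new char, reset run to 1
  Position 2 ('c'): new char, reset run to 1
  Position 3 ('a'): new char, reset run to 1
  Position 4 ('a'): continues run of 'a', length=2
  Position 5 ('c'): new char, reset run to 1
  Position 6 ('a'): new char, reset run to 1
  Position 7 ('a'): continues run of 'a', length=2
  Position 8 ('b'): new char, reset run to 1
  Position 9 ('a'): new char, reset run to 1
  Position 10 ('b'): new char, reset run to 1
  Position 11 ('b'): continues run of 'b', length=2
  Position 12 ('a'): new char, reset run to 1
Longest run: 'a' with length 2

2


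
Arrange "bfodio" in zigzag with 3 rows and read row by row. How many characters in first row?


Zigzag "bfodio" into 3 rows:
Placing characters:
  'b' => row 0
  'f' => row 1
  'o' => row 2
  'd' => row 1
  'i' => row 0
  'o' => row 1
Rows:
  Row 0: "bi"
  Row 1: "fdo"
  Row 2: "o"
First row length: 2

2


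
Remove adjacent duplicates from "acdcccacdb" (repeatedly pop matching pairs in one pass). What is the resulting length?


Input: acdcccacdb
Stack-based adjacent duplicate removal:
  Read 'a': push. Stack: a
  Read 'c': push. Stack: ac
  Read 'd': push. Stack: acd
  Read 'c': push. Stack: acdc
  Read 'c': matches stack top 'c' => pop. Stack: acd
  Read 'c': push. Stack: acdc
  Read 'a': push. Stack: acdca
  Read 'c': push. Stack: acdcac
  Read 'd': push. Stack: acdcacd
  Read 'b': push. Stack: acdcacdb
Final stack: "acdcacdb" (length 8)

8


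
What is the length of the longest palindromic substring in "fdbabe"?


Input: "fdbabe"
Checking substrings for palindromes:
  [2:5] "bab" (len 3) => palindrome
Longest palindromic substring: "bab" with length 3

3


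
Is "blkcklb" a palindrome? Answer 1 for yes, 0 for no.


Input: blkcklb
Reversed: blkcklb
  Compare pos 0 ('b') with pos 6 ('b'): match
  Compare pos 1 ('l') with pos 5 ('l'): match
  Compare pos 2 ('k') with pos 4 ('k'): match
Result: palindrome

1


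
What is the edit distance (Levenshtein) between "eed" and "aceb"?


Computing edit distance: "eed" -> "aceb"
DP table:
           a    c    e    b
      0    1    2    3    4
  e   1    1    2    2    3
  e   2    2    2    2    3
  d   3    3    3    3    3
Edit distance = dp[3][4] = 3

3


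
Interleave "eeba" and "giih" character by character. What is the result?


Interleaving "eeba" and "giih":
  Position 0: 'e' from first, 'g' from second => "eg"
  Position 1: 'e' from first, 'i' from second => "ei"
  Position 2: 'b' from first, 'i' from second => "bi"
  Position 3: 'a' from first, 'h' from second => "ah"
Result: egeibiah

egeibiah


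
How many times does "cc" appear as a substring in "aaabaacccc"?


Searching for "cc" in "aaabaacccc"
Scanning each position:
  Position 0: "aa" => no
  Position 1: "aa" => no
  Position 2: "ab" => no
  Position 3: "ba" => no
  Position 4: "aa" => no
  Position 5: "ac" => no
  Position 6: "cc" => MATCH
  Position 7: "cc" => MATCH
  Position 8: "cc" => MATCH
Total occurrences: 3

3


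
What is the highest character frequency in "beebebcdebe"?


Input: beebebcdebe
Character counts:
  'b': 4
  'c': 1
  'd': 1
  'e': 5
Maximum frequency: 5

5


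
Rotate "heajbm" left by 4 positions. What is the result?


Input: "heajbm", rotate left by 4
First 4 characters: "heaj"
Remaining characters: "bm"
Concatenate remaining + first: "bm" + "heaj" = "bmheaj"

bmheaj


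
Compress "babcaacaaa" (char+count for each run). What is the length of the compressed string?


Input: babcaacaaa
Runs:
  'b' x 1 => "b1"
  'a' x 1 => "a1"
  'b' x 1 => "b1"
  'c' x 1 => "c1"
  'a' x 2 => "a2"
  'c' x 1 => "c1"
  'a' x 3 => "a3"
Compressed: "b1a1b1c1a2c1a3"
Compressed length: 14

14


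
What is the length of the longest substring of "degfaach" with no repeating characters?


Input: "degfaach"
Sliding window (track last position of each char):
  Position 0 ('d'): window [0,0] length 1 -- new best
  Position 1 ('e'): window [0,1] length 2 -- new best
  Position 2 ('g'): window [0,2] length 3 -- new best
  Position 3 ('f'): window [0,3] length 4 -- new best
  Position 4 ('a'): window [0,4] length 5 -- new best
  Position 5 ('a'): repeat (last at 4), move window start to 5
  Position 5 ('a'): window [5,5] length 1
  Position 6 ('c'): window [5,6] length 2
  Position 7 ('h'): window [5,7] length 3
Longest substring with no repeats: "degfa" with length 5

5


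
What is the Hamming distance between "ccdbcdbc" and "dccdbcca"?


Comparing "ccdbcdbc" and "dccdbcca" position by position:
  Position 0: 'c' vs 'd' => differ
  Position 1: 'c' vs 'c' => same
  Position 2: 'd' vs 'c' => differ
  Position 3: 'b' vs 'd' => differ
  Position 4: 'c' vs 'b' => differ
  Position 5: 'd' vs 'c' => differ
  Position 6: 'b' vs 'c' => differ
  Position 7: 'c' vs 'a' => differ
Total differences (Hamming distance): 7

7


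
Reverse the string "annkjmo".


Input: annkjmo
Reading characters right to left:
  Position 6: 'o'
  Position 5: 'm'
  Position 4: 'j'
  Position 3: 'k'
  Position 2: 'n'
  Position 1: 'n'
  Position 0: 'a'
Reversed: omjknna

omjknna


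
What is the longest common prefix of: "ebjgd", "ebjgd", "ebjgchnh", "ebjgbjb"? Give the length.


Words: ebjgd, ebjgd, ebjgchnh, ebjgbjb
  Position 0: all 'e' => match
  Position 1: all 'b' => match
  Position 2: all 'j' => match
  Position 3: all 'g' => match
  Position 4: ('d', 'd', 'c', 'b') => mismatch, stop
LCP = "ebjg" (length 4)

4


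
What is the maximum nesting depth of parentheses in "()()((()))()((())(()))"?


Input: "()()((()))()((())(()))"
Tracking depth:
  Position 0 '(': depth becomes 1
  Position 1 ')': depth becomes 0
  Position 2 '(': depth becomes 1
  Position 3 ')': depth becomes 0
  Position 4 '(': depth becomes 1
  Position 5 '(': depth becomes 2
  Position 6 '(': depth becomes 3
  Position 7 ')': depth becomes 2
  Position 8 ')': depth becomes 1
  Position 9 ')': depth becomes 0
  Position 10 '(': depth becomes 1
  Position 11 ')': depth becomes 0
  Position 12 '(': depth becomes 1
  Position 13 '(': depth becomes 2
  Position 14 '(': depth becomes 3
  Position 15 ')': depth becomes 2
  Position 16 ')': depth becomes 1
  Position 17 '(': depth becomes 2
  Position 18 '(': depth becomes 3
  Position 19 ')': depth becomes 2
  Position 20 ')': depth becomes 1
  Position 21 ')': depth becomes 0
Maximum depth reached: 3

3


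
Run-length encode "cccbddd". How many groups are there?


Input: cccbddd
Scanning for consecutive runs:
  Group 1: 'c' x 3 (positions 0-2)
  Group 2: 'b' x 1 (positions 3-3)
  Group 3: 'd' x 3 (positions 4-6)
Total groups: 3

3


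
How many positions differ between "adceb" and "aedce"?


Comparing "adceb" and "aedce" position by position:
  Position 0: 'a' vs 'a' => same
  Position 1: 'd' vs 'e' => DIFFER
  Position 2: 'c' vs 'd' => DIFFER
  Position 3: 'e' vs 'c' => DIFFER
  Position 4: 'b' vs 'e' => DIFFER
Positions that differ: 4

4


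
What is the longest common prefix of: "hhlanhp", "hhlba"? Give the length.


Words: hhlanhp, hhlba
  Position 0: all 'h' => match
  Position 1: all 'h' => match
  Position 2: all 'l' => match
  Position 3: ('a', 'b') => mismatch, stop
LCP = "hhl" (length 3)

3


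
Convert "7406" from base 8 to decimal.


Input: "7406" in base 8
Positional expansion:
  Digit '7' (value 7) x 8^3 = 3584
  Digit '4' (value 4) x 8^2 = 256
  Digit '0' (value 0) x 8^1 = 0
  Digit '6' (value 6) x 8^0 = 6
Sum = 3846

3846


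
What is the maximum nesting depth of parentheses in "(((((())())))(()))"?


Input: "(((((())())))(()))"
Tracking depth:
  Position 0 '(': depth becomes 1
  Position 1 '(': depth becomes 2
  Position 2 '(': depth becomes 3
  Position 3 '(': depth becomes 4
  Position 4 '(': depth becomes 5
  Position 5 '(': depth becomes 6
  Position 6 ')': depth becomes 5
  Position 7 ')': depth becomes 4
  Position 8 '(': depth becomes 5
  Position 9 ')': depth becomes 4
  Position 10 ')': depth becomes 3
  Position 11 ')': depth becomes 2
  Position 12 ')': depth becomes 1
  Position 13 '(': depth becomes 2
  Position 14 '(': depth becomes 3
  Position 15 ')': depth becomes 2
  Position 16 ')': depth becomes 1
  Position 17 ')': depth becomes 0
Maximum depth reached: 6

6


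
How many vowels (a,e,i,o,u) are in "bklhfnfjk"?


Input: bklhfnfjk
Checking each character:
  'b' at position 0: consonant
  'k' at position 1: consonant
  'l' at position 2: consonant
  'h' at position 3: consonant
  'f' at position 4: consonant
  'n' at position 5: consonant
  'f' at position 6: consonant
  'j' at position 7: consonant
  'k' at position 8: consonant
Total vowels: 0

0


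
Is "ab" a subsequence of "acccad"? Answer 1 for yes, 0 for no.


Check if "ab" is a subsequence of "acccad"
Greedy scan:
  Position 0 ('a'): matches sub[0] = 'a'
  Position 1 ('c'): no match needed
  Position 2 ('c'): no match needed
  Position 3 ('c'): no match needed
  Position 4 ('a'): no match needed
  Position 5 ('d'): no match needed
Only matched 1/2 characters => not a subsequence

0


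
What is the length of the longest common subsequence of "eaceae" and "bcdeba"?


LCS of "eaceae" and "bcdeba"
DP table:
           b    c    d    e    b    a
      0    0    0    0    0    0    0
  e   0    0    0    0    1    1    1
  a   0    0    0    0    1    1    2
  c   0    0    1    1    1    1    2
  e   0    0    1    1    2    2    2
  a   0    0    1    1    2    2    3
  e   0    0    1    1    2    2    3
LCS length = dp[6][6] = 3

3


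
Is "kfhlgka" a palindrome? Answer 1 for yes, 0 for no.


Input: kfhlgka
Reversed: akglhfk
  Compare pos 0 ('k') with pos 6 ('a'): MISMATCH
  Compare pos 1 ('f') with pos 5 ('k'): MISMATCH
  Compare pos 2 ('h') with pos 4 ('g'): MISMATCH
Result: not a palindrome

0


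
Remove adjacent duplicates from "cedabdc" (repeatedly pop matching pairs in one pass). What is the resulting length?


Input: cedabdc
Stack-based adjacent duplicate removal:
  Read 'c': push. Stack: c
  Read 'e': push. Stack: ce
  Read 'd': push. Stack: ced
  Read 'a': push. Stack: ceda
  Read 'b': push. Stack: cedab
  Read 'd': push. Stack: cedabd
  Read 'c': push. Stack: cedabdc
Final stack: "cedabdc" (length 7)

7


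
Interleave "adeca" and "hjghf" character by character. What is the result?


Interleaving "adeca" and "hjghf":
  Position 0: 'a' from first, 'h' from second => "ah"
  Position 1: 'd' from first, 'j' from second => "dj"
  Position 2: 'e' from first, 'g' from second => "eg"
  Position 3: 'c' from first, 'h' from second => "ch"
  Position 4: 'a' from first, 'f' from second => "af"
Result: ahdjegchaf

ahdjegchaf


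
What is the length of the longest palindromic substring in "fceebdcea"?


Input: "fceebdcea"
Checking substrings for palindromes:
  [2:4] "ee" (len 2) => palindrome
Longest palindromic substring: "ee" with length 2

2


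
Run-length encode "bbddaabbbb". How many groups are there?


Input: bbddaabbbb
Scanning for consecutive runs:
  Group 1: 'b' x 2 (positions 0-1)
  Group 2: 'd' x 2 (positions 2-3)
  Group 3: 'a' x 2 (positions 4-5)
  Group 4: 'b' x 4 (positions 6-9)
Total groups: 4

4


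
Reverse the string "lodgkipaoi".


Input: lodgkipaoi
Reading characters right to left:
  Position 9: 'i'
  Position 8: 'o'
  Position 7: 'a'
  Position 6: 'p'
  Position 5: 'i'
  Position 4: 'k'
  Position 3: 'g'
  Position 2: 'd'
  Position 1: 'o'
  Position 0: 'l'
Reversed: ioapikgdol

ioapikgdol


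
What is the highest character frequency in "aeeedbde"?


Input: aeeedbde
Character counts:
  'a': 1
  'b': 1
  'd': 2
  'e': 4
Maximum frequency: 4

4


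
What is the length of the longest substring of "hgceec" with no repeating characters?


Input: "hgceec"
Sliding window (track last position of each char):
  Position 0 ('h'): window [0,0] length 1 -- new best
  Position 1 ('g'): window [0,1] length 2 -- new best
  Position 2 ('c'): window [0,2] length 3 -- new best
  Position 3 ('e'): window [0,3] length 4 -- new best
  Position 4 ('e'): repeat (last at 3), move window start to 4
  Position 4 ('e'): window [4,4] length 1
  Position 5 ('c'): window [4,5] length 2
Longest substring with no repeats: "hgce" with length 4

4


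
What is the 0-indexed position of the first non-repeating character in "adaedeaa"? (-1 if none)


Input: adaedeaa
Character frequencies:
  'a': 4
  'd': 2
  'e': 2
Scanning left to right for freq == 1:
  Position 0 ('a'): freq=4, skip
  Position 1 ('d'): freq=2, skip
  Position 2 ('a'): freq=4, skip
  Position 3 ('e'): freq=2, skip
  Position 4 ('d'): freq=2, skip
  Position 5 ('e'): freq=2, skip
  Position 6 ('a'): freq=4, skip
  Position 7 ('a'): freq=4, skip
  No unique character found => answer = -1

-1


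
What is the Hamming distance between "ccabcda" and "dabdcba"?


Comparing "ccabcda" and "dabdcba" position by position:
  Position 0: 'c' vs 'd' => differ
  Position 1: 'c' vs 'a' => differ
  Position 2: 'a' vs 'b' => differ
  Position 3: 'b' vs 'd' => differ
  Position 4: 'c' vs 'c' => same
  Position 5: 'd' vs 'b' => differ
  Position 6: 'a' vs 'a' => same
Total differences (Hamming distance): 5

5


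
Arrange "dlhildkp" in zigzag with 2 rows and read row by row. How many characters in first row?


Zigzag "dlhildkp" into 2 rows:
Placing characters:
  'd' => row 0
  'l' => row 1
  'h' => row 0
  'i' => row 1
  'l' => row 0
  'd' => row 1
  'k' => row 0
  'p' => row 1
Rows:
  Row 0: "dhlk"
  Row 1: "lidp"
First row length: 4

4


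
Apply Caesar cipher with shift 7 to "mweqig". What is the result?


Caesar cipher: shift "mweqig" by 7
  'm' (pos 12) + 7 = pos 19 = 't'
  'w' (pos 22) + 7 = pos 3 = 'd'
  'e' (pos 4) + 7 = pos 11 = 'l'
  'q' (pos 16) + 7 = pos 23 = 'x'
  'i' (pos 8) + 7 = pos 15 = 'p'
  'g' (pos 6) + 7 = pos 13 = 'n'
Result: tdlxpn

tdlxpn


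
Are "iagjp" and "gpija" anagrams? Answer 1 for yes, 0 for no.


Strings: "iagjp", "gpija"
Sorted first:  agijp
Sorted second: agijp
Sorted forms match => anagrams

1


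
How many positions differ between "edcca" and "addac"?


Comparing "edcca" and "addac" position by position:
  Position 0: 'e' vs 'a' => DIFFER
  Position 1: 'd' vs 'd' => same
  Position 2: 'c' vs 'd' => DIFFER
  Position 3: 'c' vs 'a' => DIFFER
  Position 4: 'a' vs 'c' => DIFFER
Positions that differ: 4

4


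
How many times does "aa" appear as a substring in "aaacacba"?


Searching for "aa" in "aaacacba"
Scanning each position:
  Position 0: "aa" => MATCH
  Position 1: "aa" => MATCH
  Position 2: "ac" => no
  Position 3: "ca" => no
  Position 4: "ac" => no
  Position 5: "cb" => no
  Position 6: "ba" => no
Total occurrences: 2

2


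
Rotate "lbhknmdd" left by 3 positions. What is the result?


Input: "lbhknmdd", rotate left by 3
First 3 characters: "lbh"
Remaining characters: "knmdd"
Concatenate remaining + first: "knmdd" + "lbh" = "knmddlbh"

knmddlbh


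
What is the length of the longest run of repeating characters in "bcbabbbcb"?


Input: "bcbabbbcb"
Scanning for longest run:
  Position 1 ('c'): new char, reset run to 1
  Position 2 ('b'): new char, reset run to 1
  Position 3 ('a'): new char, reset run to 1
  Position 4 ('b'): new char, reset run to 1
  Position 5 ('b'): continues run of 'b', length=2
  Position 6 ('b'): continues run of 'b', length=3
  Position 7 ('c'): new char, reset run to 1
  Position 8 ('b'): new char, reset run to 1
Longest run: 'b' with length 3

3


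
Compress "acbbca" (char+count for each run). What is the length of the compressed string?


Input: acbbca
Runs:
  'a' x 1 => "a1"
  'c' x 1 => "c1"
  'b' x 2 => "b2"
  'c' x 1 => "c1"
  'a' x 1 => "a1"
Compressed: "a1c1b2c1a1"
Compressed length: 10

10


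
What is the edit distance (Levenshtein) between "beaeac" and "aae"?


Computing edit distance: "beaeac" -> "aae"
DP table:
           a    a    e
      0    1    2    3
  b   1    1    2    3
  e   2    2    2    2
  a   3    2    2    3
  e   4    3    3    2
  a   5    4    3    3
  c   6    5    4    4
Edit distance = dp[6][3] = 4

4


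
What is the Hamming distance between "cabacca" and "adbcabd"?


Comparing "cabacca" and "adbcabd" position by position:
  Position 0: 'c' vs 'a' => differ
  Position 1: 'a' vs 'd' => differ
  Position 2: 'b' vs 'b' => same
  Position 3: 'a' vs 'c' => differ
  Position 4: 'c' vs 'a' => differ
  Position 5: 'c' vs 'b' => differ
  Position 6: 'a' vs 'd' => differ
Total differences (Hamming distance): 6

6


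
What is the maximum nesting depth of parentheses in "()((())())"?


Input: "()((())())"
Tracking depth:
  Position 0 '(': depth becomes 1
  Position 1 ')': depth becomes 0
  Position 2 '(': depth becomes 1
  Position 3 '(': depth becomes 2
  Position 4 '(': depth becomes 3
  Position 5 ')': depth becomes 2
  Position 6 ')': depth becomes 1
  Position 7 '(': depth becomes 2
  Position 8 ')': depth becomes 1
  Position 9 ')': depth becomes 0
Maximum depth reached: 3

3


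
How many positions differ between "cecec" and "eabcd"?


Comparing "cecec" and "eabcd" position by position:
  Position 0: 'c' vs 'e' => DIFFER
  Position 1: 'e' vs 'a' => DIFFER
  Position 2: 'c' vs 'b' => DIFFER
  Position 3: 'e' vs 'c' => DIFFER
  Position 4: 'c' vs 'd' => DIFFER
Positions that differ: 5

5


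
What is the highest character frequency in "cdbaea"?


Input: cdbaea
Character counts:
  'a': 2
  'b': 1
  'c': 1
  'd': 1
  'e': 1
Maximum frequency: 2

2


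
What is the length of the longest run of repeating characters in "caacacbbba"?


Input: "caacacbbba"
Scanning for longest run:
  Position 1 ('a'): new char, reset run to 1
  Position 2 ('a'): continues run of 'a', length=2
  Position 3 ('c'): new char, reset run to 1
  Position 4 ('a'): new char, reset run to 1
  Position 5 ('c'): new char, reset run to 1
  Position 6 ('b'): new char, reset run to 1
  Position 7 ('b'): continues run of 'b', length=2
  Position 8 ('b'): continues run of 'b', length=3
  Position 9 ('a'): new char, reset run to 1
Longest run: 'b' with length 3

3


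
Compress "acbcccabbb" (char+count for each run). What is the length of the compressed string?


Input: acbcccabbb
Runs:
  'a' x 1 => "a1"
  'c' x 1 => "c1"
  'b' x 1 => "b1"
  'c' x 3 => "c3"
  'a' x 1 => "a1"
  'b' x 3 => "b3"
Compressed: "a1c1b1c3a1b3"
Compressed length: 12

12


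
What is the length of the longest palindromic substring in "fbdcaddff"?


Input: "fbdcaddff"
Checking substrings for palindromes:
  [5:7] "dd" (len 2) => palindrome
  [7:9] "ff" (len 2) => palindrome
Longest palindromic substring: "dd" with length 2

2


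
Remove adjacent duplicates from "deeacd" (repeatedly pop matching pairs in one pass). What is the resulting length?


Input: deeacd
Stack-based adjacent duplicate removal:
  Read 'd': push. Stack: d
  Read 'e': push. Stack: de
  Read 'e': matches stack top 'e' => pop. Stack: d
  Read 'a': push. Stack: da
  Read 'c': push. Stack: dac
  Read 'd': push. Stack: dacd
Final stack: "dacd" (length 4)

4


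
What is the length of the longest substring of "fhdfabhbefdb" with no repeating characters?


Input: "fhdfabhbefdb"
Sliding window (track last position of each char):
  Position 0 ('f'): window [0,0] length 1 -- new best
  Position 1 ('h'): window [0,1] length 2 -- new best
  Position 2 ('d'): window [0,2] length 3 -- new best
  Position 3 ('f'): repeat (last at 0), move window start to 1
  Position 3 ('f'): window [1,3] length 3
  Position 4 ('a'): window [1,4] length 4 -- new best
  Position 5 ('b'): window [1,5] length 5 -- new best
  Position 6 ('h'): repeat (last at 1), move window start to 2
  Position 6 ('h'): window [2,6] length 5
  Position 7 ('b'): repeat (last at 5), move window start to 6
  Position 7 ('b'): window [6,7] length 2
  Position 8 ('e'): window [6,8] length 3
  Position 9 ('f'): window [6,9] length 4
  Position 10 ('d'): window [6,10] length 5
  Position 11 ('b'): repeat (last at 7), move window start to 8
  Position 11 ('b'): window [8,11] length 4
Longest substring with no repeats: "hdfab" with length 5

5


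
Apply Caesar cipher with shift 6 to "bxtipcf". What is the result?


Caesar cipher: shift "bxtipcf" by 6
  'b' (pos 1) + 6 = pos 7 = 'h'
  'x' (pos 23) + 6 = pos 3 = 'd'
  't' (pos 19) + 6 = pos 25 = 'z'
  'i' (pos 8) + 6 = pos 14 = 'o'
  'p' (pos 15) + 6 = pos 21 = 'v'
  'c' (pos 2) + 6 = pos 8 = 'i'
  'f' (pos 5) + 6 = pos 11 = 'l'
Result: hdzovil

hdzovil


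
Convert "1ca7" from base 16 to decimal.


Input: "1ca7" in base 16
Positional expansion:
  Digit '1' (value 1) x 16^3 = 4096
  Digit 'c' (value 12) x 16^2 = 3072
  Digit 'a' (value 10) x 16^1 = 160
  Digit '7' (value 7) x 16^0 = 7
Sum = 7335

7335


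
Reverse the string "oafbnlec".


Input: oafbnlec
Reading characters right to left:
  Position 7: 'c'
  Position 6: 'e'
  Position 5: 'l'
  Position 4: 'n'
  Position 3: 'b'
  Position 2: 'f'
  Position 1: 'a'
  Position 0: 'o'
Reversed: celnbfao

celnbfao


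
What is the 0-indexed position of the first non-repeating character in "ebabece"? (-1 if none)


Input: ebabece
Character frequencies:
  'a': 1
  'b': 2
  'c': 1
  'e': 3
Scanning left to right for freq == 1:
  Position 0 ('e'): freq=3, skip
  Position 1 ('b'): freq=2, skip
  Position 2 ('a'): unique! => answer = 2

2


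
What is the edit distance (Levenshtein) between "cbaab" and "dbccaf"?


Computing edit distance: "cbaab" -> "dbccaf"
DP table:
           d    b    c    c    a    f
      0    1    2    3    4    5    6
  c   1    1    2    2    3    4    5
  b   2    2    1    2    3    4    5
  a   3    3    2    2    3    3    4
  a   4    4    3    3    3    3    4
  b   5    5    4    4    4    4    4
Edit distance = dp[5][6] = 4

4


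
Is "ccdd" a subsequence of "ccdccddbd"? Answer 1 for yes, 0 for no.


Check if "ccdd" is a subsequence of "ccdccddbd"
Greedy scan:
  Position 0 ('c'): matches sub[0] = 'c'
  Position 1 ('c'): matches sub[1] = 'c'
  Position 2 ('d'): matches sub[2] = 'd'
  Position 3 ('c'): no match needed
  Position 4 ('c'): no match needed
  Position 5 ('d'): matches sub[3] = 'd'
  Position 6 ('d'): no match needed
  Position 7 ('b'): no match needed
  Position 8 ('d'): no match needed
All 4 characters matched => is a subsequence

1
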